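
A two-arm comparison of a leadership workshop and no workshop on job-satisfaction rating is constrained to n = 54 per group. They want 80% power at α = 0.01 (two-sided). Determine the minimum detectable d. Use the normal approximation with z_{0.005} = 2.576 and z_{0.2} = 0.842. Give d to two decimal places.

d_min ≈ 0.66

For two independent groups of n = 54 each: d_min = (z_{α/2} + z_β)·√(2/n).
z-sum = 2.576 + 0.842 = 3.418.
d_min = 3.418 × √(2/54) = 3.418 × 0.1925 = 0.658.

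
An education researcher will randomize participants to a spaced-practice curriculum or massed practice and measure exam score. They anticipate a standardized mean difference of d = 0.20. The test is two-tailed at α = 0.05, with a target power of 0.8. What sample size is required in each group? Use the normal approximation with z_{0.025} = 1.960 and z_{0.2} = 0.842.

n = 393 per group

For two independent groups with equal n: n = 2·((z_{α/2} + z_β) / d)².
z_{α/2} + z_β = 1.960 + 0.842 = 2.802.
n = 2 × (2.802 / 0.20)² = 2 × 14.010² = 2 × 196.28 = 392.6.
Round up to the next whole participant.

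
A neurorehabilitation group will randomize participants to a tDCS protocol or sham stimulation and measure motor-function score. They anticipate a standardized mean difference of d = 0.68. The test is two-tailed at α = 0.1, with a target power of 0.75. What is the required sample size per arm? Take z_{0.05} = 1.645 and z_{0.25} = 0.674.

n = 24 per group

For two independent groups with equal n: n = 2·((z_{α/2} + z_β) / d)².
z_{α/2} + z_β = 1.645 + 0.674 = 2.319.
n = 2 × (2.319 / 0.68)² = 2 × 3.410² = 2 × 11.63 = 23.3.
Round up to the next whole participant.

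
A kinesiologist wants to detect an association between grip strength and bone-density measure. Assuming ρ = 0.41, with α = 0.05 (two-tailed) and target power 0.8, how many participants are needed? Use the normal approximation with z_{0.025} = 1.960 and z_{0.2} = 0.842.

Fisher's z: C = ½·ln((1+r)/(1−r)) = ½·ln(2.3898) = 0.4356.
n = ((z_{α/2} + z_β)/C)² + 3.
(1.960 + 0.842) / 0.4356 = 2.802 / 0.4356 = 6.433.
n = 6.433² + 3 = 41.38 + 3 = 44.4.
Round up.

n = 45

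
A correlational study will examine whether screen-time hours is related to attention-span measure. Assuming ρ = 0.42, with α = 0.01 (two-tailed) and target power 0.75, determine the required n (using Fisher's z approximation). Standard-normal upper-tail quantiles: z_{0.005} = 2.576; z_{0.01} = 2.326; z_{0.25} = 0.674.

n = 56

Fisher's z: C = ½·ln((1+r)/(1−r)) = ½·ln(2.4483) = 0.4477.
n = ((z_{α/2} + z_β)/C)² + 3.
(2.576 + 0.674) / 0.4477 = 3.250 / 0.4477 = 7.259.
n = 7.259² + 3 = 52.70 + 3 = 55.7.
Round up.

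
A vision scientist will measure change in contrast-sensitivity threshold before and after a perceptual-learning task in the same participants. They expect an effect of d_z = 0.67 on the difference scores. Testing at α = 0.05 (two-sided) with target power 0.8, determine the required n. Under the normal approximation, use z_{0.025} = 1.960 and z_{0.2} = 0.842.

n = 18 pairs

For a paired (one-sample on differences) test: n = ((z_{α/2} + z_β) / d)².
z_{α/2} + z_β = 1.960 + 0.842 = 2.802.
n = (2.802 / 0.67)² = 4.182² = 17.49.
Round up.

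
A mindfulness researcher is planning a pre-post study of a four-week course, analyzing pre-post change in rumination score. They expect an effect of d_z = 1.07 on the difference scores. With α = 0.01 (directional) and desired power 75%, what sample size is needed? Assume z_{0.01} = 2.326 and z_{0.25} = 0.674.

n = 8 pairs

For a paired (one-sample on differences) test: n = ((z_{α} + z_β) / d)².
z_{α} + z_β = 2.326 + 0.674 = 3.000.
n = (3.000 / 1.07)² = 2.804² = 7.86.
Round up.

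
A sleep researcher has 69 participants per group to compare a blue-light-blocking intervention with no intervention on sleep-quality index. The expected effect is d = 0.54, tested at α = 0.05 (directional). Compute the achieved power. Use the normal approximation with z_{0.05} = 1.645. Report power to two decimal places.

power ≈ 0.94

For two equal groups, power = Φ(d·√(n/2) − z_{α}).
d·√(n/2) = 0.54 × √(69/2) = 0.54 × 5.874 = 3.172.
z_β = 3.172 − 1.645 = 1.527.
Power = Φ(1.527) = 0.937.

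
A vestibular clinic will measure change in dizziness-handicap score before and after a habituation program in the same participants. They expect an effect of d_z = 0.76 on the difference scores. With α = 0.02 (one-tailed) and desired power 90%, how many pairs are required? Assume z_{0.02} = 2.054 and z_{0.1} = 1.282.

For a paired (one-sample on differences) test: n = ((z_{α} + z_β) / d)².
z_{α} + z_β = 2.054 + 1.282 = 3.336.
n = (3.336 / 0.76)² = 4.389² = 19.27.
Round up.

n = 20 pairs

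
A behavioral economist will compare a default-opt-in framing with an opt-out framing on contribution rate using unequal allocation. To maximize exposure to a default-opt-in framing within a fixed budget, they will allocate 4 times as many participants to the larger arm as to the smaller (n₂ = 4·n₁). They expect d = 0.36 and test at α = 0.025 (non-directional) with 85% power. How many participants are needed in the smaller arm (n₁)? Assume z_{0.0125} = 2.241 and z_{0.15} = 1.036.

n₁ = 104

With allocation ratio k = n₂/n₁ = 4, Var(x̄₁−x̄₂) = σ²(1/n₁ + 1/(k·n₁)) = σ²·(k+1)/(k·n₁).
So n₁ = (1 + 1/k)·((z_{α/2} + z_β)/d)² = 1.250 × (3.277/0.36)².
n₁ = 1.250 × 82.86 = 103.6.
Round up: n₁ = 104, giving n₂ = 4 × 104 = 416.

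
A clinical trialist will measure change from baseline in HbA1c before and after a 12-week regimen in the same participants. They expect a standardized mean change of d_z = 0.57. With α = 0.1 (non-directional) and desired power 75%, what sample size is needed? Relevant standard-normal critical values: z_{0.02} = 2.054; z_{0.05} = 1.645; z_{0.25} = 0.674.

n = 17 pairs

For a paired (one-sample on differences) test: n = ((z_{α/2} + z_β) / d)².
z_{α/2} + z_β = 1.645 + 0.674 = 2.319.
n = (2.319 / 0.57)² = 4.068² = 16.55.
Round up.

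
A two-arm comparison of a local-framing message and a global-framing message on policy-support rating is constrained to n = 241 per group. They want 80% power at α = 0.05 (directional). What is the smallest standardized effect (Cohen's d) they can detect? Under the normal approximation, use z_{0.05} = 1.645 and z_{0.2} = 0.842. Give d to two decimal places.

For two independent groups of n = 241 each: d_min = (z_{α} + z_β)·√(2/n).
z-sum = 1.645 + 0.842 = 2.487.
d_min = 2.487 × √(2/241) = 2.487 × 0.0911 = 0.227.

d_min ≈ 0.23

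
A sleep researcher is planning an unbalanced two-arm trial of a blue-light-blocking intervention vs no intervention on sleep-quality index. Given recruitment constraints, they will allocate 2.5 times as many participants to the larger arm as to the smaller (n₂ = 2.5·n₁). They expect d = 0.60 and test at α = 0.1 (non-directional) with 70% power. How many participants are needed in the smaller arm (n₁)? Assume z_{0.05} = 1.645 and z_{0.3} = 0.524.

With allocation ratio k = n₂/n₁ = 2.5, Var(x̄₁−x̄₂) = σ²(1/n₁ + 1/(k·n₁)) = σ²·(k+1)/(k·n₁).
So n₁ = (1 + 1/k)·((z_{α/2} + z_β)/d)² = 1.400 × (2.169/0.60)².
n₁ = 1.400 × 13.07 = 18.3.
Round up: n₁ = 19, giving n₂ = ⌈2.5 × 19⌉ = ⌈47.5⌉ = 48.

n₁ = 19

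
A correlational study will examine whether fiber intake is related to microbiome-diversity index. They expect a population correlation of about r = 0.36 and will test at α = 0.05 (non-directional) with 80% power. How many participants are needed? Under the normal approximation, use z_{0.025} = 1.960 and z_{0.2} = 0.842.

n = 59

Fisher's z: C = ½·ln((1+r)/(1−r)) = ½·ln(2.1250) = 0.3769.
n = ((z_{α/2} + z_β)/C)² + 3.
(1.960 + 0.842) / 0.3769 = 2.802 / 0.3769 = 7.434.
n = 7.434² + 3 = 55.27 + 3 = 58.3.
Round up.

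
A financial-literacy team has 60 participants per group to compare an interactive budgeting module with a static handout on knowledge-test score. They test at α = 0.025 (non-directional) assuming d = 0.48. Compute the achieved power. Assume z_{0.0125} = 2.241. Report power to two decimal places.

power ≈ 0.65

For two equal groups, power = Φ(d·√(n/2) − z_{α/2}).
d·√(n/2) = 0.48 × √(60/2) = 0.48 × 5.477 = 2.629.
z_β = 2.629 − 2.241 = 0.388.
Power = Φ(0.388) = 0.651.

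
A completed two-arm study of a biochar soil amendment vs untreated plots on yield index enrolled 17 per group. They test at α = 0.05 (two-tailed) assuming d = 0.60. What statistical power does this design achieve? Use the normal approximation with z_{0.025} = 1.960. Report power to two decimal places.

power ≈ 0.42

For two equal groups, power = Φ(d·√(n/2) − z_{α/2}).
d·√(n/2) = 0.60 × √(17/2) = 0.60 × 2.915 = 1.749.
z_β = 1.749 − 1.960 = -0.211.
Power = Φ(-0.211) = 0.417.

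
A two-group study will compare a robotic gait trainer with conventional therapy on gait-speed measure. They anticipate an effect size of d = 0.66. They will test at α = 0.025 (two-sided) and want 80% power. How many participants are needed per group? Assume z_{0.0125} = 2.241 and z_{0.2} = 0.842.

n = 44 per group

For two independent groups with equal n: n = 2·((z_{α/2} + z_β) / d)².
z_{α/2} + z_β = 2.241 + 0.842 = 3.083.
n = 2 × (3.083 / 0.66)² = 2 × 4.671² = 2 × 21.82 = 43.6.
Round up to the next whole participant.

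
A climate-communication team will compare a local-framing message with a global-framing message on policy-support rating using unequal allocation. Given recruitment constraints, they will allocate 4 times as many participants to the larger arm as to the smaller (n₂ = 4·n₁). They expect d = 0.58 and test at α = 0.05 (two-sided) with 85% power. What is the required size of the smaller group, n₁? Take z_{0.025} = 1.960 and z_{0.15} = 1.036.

n₁ = 34

With allocation ratio k = n₂/n₁ = 4, Var(x̄₁−x̄₂) = σ²(1/n₁ + 1/(k·n₁)) = σ²·(k+1)/(k·n₁).
So n₁ = (1 + 1/k)·((z_{α/2} + z_β)/d)² = 1.250 × (2.996/0.58)².
n₁ = 1.250 × 26.68 = 33.4.
Round up: n₁ = 34, giving n₂ = 4 × 34 = 136.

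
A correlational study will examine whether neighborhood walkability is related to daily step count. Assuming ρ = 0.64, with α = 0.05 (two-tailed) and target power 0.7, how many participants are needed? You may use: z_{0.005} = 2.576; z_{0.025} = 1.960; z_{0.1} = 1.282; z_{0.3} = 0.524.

Fisher's z: C = ½·ln((1+r)/(1−r)) = ½·ln(4.5556) = 0.7582.
n = ((z_{α/2} + z_β)/C)² + 3.
(1.960 + 0.524) / 0.7582 = 2.484 / 0.7582 = 3.276.
n = 3.276² + 3 = 10.73 + 3 = 13.7.
Round up.

n = 14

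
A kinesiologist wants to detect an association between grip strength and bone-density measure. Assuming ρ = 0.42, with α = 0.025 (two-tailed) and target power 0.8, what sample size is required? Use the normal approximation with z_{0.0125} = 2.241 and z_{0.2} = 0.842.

n = 51

Fisher's z: C = ½·ln((1+r)/(1−r)) = ½·ln(2.4483) = 0.4477.
n = ((z_{α/2} + z_β)/C)² + 3.
(2.241 + 0.842) / 0.4477 = 3.083 / 0.4477 = 6.886.
n = 6.886² + 3 = 47.42 + 3 = 50.4.
Round up.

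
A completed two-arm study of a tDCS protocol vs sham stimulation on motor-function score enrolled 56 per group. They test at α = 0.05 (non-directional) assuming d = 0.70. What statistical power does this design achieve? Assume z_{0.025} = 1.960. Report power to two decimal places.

For two equal groups, power = Φ(d·√(n/2) − z_{α/2}).
d·√(n/2) = 0.70 × √(56/2) = 0.70 × 5.292 = 3.704.
z_β = 3.704 − 1.960 = 1.744.
Power = Φ(1.744) = 0.959.

power ≈ 0.96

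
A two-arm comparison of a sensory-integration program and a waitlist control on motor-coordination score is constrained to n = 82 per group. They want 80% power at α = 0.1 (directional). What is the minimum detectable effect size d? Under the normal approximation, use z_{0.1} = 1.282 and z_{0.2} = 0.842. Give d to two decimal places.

d_min ≈ 0.33

For two independent groups of n = 82 each: d_min = (z_{α} + z_β)·√(2/n).
z-sum = 1.282 + 0.842 = 2.124.
d_min = 2.124 × √(2/82) = 2.124 × 0.1562 = 0.332.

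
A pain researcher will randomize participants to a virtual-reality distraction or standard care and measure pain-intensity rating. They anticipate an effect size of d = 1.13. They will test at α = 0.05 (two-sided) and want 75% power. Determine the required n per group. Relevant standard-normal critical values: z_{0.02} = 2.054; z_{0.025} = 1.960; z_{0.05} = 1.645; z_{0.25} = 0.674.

n = 11 per group

For two independent groups with equal n: n = 2·((z_{α/2} + z_β) / d)².
z_{α/2} + z_β = 1.960 + 0.674 = 2.634.
n = 2 × (2.634 / 1.13)² = 2 × 2.331² = 2 × 5.43 = 10.9.
Round up to the next whole participant.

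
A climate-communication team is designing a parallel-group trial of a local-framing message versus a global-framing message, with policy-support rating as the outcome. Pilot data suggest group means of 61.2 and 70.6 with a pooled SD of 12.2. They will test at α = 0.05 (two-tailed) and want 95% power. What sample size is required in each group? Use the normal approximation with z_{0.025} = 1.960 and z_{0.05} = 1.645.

Cohen's d = |M₁ − M₂| / SD_pooled = |61.2 − 70.6| / 12.2 = 9.4 / 12.2 = 0.770.
For two independent groups with equal n: n = 2·((z_{α/2} + z_β) / d)².
z_{α/2} + z_β = 1.960 + 1.645 = 3.605.
n = 2 × (3.605 / 0.770)² = 2 × 4.682² = 2 × 21.92 = 43.8.
Round up to the next whole participant.

n = 44 per group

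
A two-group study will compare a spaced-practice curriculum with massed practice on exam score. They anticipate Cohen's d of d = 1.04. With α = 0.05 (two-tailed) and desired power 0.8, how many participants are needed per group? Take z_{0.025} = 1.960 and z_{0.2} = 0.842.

For two independent groups with equal n: n = 2·((z_{α/2} + z_β) / d)².
z_{α/2} + z_β = 1.960 + 0.842 = 2.802.
n = 2 × (2.802 / 1.04)² = 2 × 2.694² = 2 × 7.26 = 14.5.
Round up to the next whole participant.

n = 15 per group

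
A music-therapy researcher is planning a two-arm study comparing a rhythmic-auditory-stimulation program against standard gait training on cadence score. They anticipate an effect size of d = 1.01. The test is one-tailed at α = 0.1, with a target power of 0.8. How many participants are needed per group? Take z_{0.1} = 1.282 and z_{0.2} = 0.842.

n = 9 per group

For two independent groups with equal n: n = 2·((z_{α} + z_β) / d)².
z_{α} + z_β = 1.282 + 0.842 = 2.124.
n = 2 × (2.124 / 1.01)² = 2 × 2.103² = 2 × 4.42 = 8.8.
Round up to the next whole participant.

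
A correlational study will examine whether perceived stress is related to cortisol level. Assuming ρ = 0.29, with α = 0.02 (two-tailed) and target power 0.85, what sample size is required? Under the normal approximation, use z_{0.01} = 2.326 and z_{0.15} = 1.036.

Fisher's z: C = ½·ln((1+r)/(1−r)) = ½·ln(1.8169) = 0.2986.
n = ((z_{α/2} + z_β)/C)² + 3.
(2.326 + 1.036) / 0.2986 = 3.362 / 0.2986 = 11.259.
n = 11.259² + 3 = 126.77 + 3 = 129.8.
Round up.

n = 130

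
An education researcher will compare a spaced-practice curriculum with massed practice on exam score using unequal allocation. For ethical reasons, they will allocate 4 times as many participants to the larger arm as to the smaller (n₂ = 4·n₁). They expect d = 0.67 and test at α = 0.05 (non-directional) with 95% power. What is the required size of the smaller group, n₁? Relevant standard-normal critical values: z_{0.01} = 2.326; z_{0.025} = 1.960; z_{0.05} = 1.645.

n₁ = 37

With allocation ratio k = n₂/n₁ = 4, Var(x̄₁−x̄₂) = σ²(1/n₁ + 1/(k·n₁)) = σ²·(k+1)/(k·n₁).
So n₁ = (1 + 1/k)·((z_{α/2} + z_β)/d)² = 1.250 × (3.605/0.67)².
n₁ = 1.250 × 28.95 = 36.2.
Round up: n₁ = 37, giving n₂ = 4 × 37 = 148.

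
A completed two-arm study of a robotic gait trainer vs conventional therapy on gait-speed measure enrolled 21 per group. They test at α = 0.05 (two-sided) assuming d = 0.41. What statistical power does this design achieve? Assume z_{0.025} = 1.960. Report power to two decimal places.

For two equal groups, power = Φ(d·√(n/2) − z_{α/2}).
d·√(n/2) = 0.41 × √(21/2) = 0.41 × 3.240 = 1.329.
z_β = 1.329 − 1.960 = -0.631.
Power = Φ(-0.631) = 0.264.

power ≈ 0.26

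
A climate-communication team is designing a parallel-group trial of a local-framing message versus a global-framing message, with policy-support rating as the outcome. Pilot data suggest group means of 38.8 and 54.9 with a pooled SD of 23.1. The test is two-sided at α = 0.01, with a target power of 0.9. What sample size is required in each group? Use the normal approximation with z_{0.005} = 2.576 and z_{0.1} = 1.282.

n = 62 per group

Cohen's d = |M₁ − M₂| / SD_pooled = |38.8 − 54.9| / 23.1 = 16.1 / 23.1 = 0.697.
For two independent groups with equal n: n = 2·((z_{α/2} + z_β) / d)².
z_{α/2} + z_β = 2.576 + 1.282 = 3.858.
n = 2 × (3.858 / 0.697)² = 2 × 5.535² = 2 × 30.64 = 61.3.
Round up to the next whole participant.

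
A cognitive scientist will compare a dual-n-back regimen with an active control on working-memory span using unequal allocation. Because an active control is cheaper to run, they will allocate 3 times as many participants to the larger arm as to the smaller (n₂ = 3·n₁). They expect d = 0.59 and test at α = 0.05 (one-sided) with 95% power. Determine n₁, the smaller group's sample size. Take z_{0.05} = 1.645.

n₁ = 42

With allocation ratio k = n₂/n₁ = 3, Var(x̄₁−x̄₂) = σ²(1/n₁ + 1/(k·n₁)) = σ²·(k+1)/(k·n₁).
So n₁ = (1 + 1/k)·((z_{α} + z_β)/d)² = 1.333 × (3.290/0.59)².
n₁ = 1.333 × 31.09 = 41.5.
Round up: n₁ = 42, giving n₂ = 3 × 42 = 126.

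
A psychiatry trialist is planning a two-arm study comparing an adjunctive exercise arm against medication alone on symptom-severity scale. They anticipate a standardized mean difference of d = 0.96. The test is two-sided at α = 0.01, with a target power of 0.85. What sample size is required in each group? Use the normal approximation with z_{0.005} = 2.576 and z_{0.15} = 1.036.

For two independent groups with equal n: n = 2·((z_{α/2} + z_β) / d)².
z_{α/2} + z_β = 2.576 + 1.036 = 3.612.
n = 2 × (3.612 / 0.96)² = 2 × 3.763² = 2 × 14.16 = 28.3.
Round up to the next whole participant.

n = 29 per group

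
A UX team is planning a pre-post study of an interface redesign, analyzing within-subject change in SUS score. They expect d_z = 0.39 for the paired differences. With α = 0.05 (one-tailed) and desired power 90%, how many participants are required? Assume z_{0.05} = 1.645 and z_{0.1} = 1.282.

n = 57 pairs

For a paired (one-sample on differences) test: n = ((z_{α} + z_β) / d)².
z_{α} + z_β = 1.645 + 1.282 = 2.927.
n = (2.927 / 0.39)² = 7.505² = 56.33.
Round up.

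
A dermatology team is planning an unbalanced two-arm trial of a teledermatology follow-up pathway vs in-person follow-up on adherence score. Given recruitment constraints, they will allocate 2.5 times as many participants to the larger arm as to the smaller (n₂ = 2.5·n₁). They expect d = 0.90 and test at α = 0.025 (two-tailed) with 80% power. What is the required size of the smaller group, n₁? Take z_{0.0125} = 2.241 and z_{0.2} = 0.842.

n₁ = 17

With allocation ratio k = n₂/n₁ = 2.5, Var(x̄₁−x̄₂) = σ²(1/n₁ + 1/(k·n₁)) = σ²·(k+1)/(k·n₁).
So n₁ = (1 + 1/k)·((z_{α/2} + z_β)/d)² = 1.400 × (3.083/0.90)².
n₁ = 1.400 × 11.73 = 16.4.
Round up: n₁ = 17, giving n₂ = ⌈2.5 × 17⌉ = ⌈42.5⌉ = 43.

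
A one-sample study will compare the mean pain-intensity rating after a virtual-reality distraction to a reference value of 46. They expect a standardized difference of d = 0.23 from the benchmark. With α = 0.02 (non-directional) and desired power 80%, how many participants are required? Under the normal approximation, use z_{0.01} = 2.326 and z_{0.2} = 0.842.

n = 190

For a one-sample test: n = ((z_{α/2} + z_β) / d)².
z_{α/2} + z_β = 2.326 + 0.842 = 3.168.
n = (3.168 / 0.23)² = 13.774² = 189.72.
Round up.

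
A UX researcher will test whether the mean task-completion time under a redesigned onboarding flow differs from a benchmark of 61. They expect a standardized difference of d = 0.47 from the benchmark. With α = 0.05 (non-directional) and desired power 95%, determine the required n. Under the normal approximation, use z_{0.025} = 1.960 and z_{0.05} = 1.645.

For a one-sample test: n = ((z_{α/2} + z_β) / d)².
z_{α/2} + z_β = 1.960 + 1.645 = 3.605.
n = (3.605 / 0.47)² = 7.670² = 58.83.
Round up.

n = 59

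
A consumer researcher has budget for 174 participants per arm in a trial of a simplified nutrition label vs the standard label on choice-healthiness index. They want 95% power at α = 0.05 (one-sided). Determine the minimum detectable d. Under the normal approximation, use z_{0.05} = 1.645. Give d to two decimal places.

d_min ≈ 0.35

For two independent groups of n = 174 each: d_min = (z_{α} + z_β)·√(2/n).
z-sum = 1.645 + 1.645 = 3.290.
d_min = 3.290 × √(2/174) = 3.290 × 0.1072 = 0.353.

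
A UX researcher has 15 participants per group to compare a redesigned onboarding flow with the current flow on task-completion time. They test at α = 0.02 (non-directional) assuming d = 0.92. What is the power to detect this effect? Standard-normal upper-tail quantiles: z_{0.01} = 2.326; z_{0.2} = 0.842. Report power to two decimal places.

For two equal groups, power = Φ(d·√(n/2) − z_{α/2}).
d·√(n/2) = 0.92 × √(15/2) = 0.92 × 2.739 = 2.520.
z_β = 2.520 − 2.326 = 0.194.
Power = Φ(0.194) = 0.577.

power ≈ 0.58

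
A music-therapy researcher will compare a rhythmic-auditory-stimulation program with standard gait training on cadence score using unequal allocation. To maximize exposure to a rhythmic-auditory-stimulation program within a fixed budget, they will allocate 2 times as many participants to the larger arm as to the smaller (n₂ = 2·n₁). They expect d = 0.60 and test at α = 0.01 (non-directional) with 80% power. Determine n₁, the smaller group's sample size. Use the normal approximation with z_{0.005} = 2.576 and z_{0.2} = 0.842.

n₁ = 49

With allocation ratio k = n₂/n₁ = 2, Var(x̄₁−x̄₂) = σ²(1/n₁ + 1/(k·n₁)) = σ²·(k+1)/(k·n₁).
So n₁ = (1 + 1/k)·((z_{α/2} + z_β)/d)² = 1.500 × (3.418/0.60)².
n₁ = 1.500 × 32.45 = 48.7.
Round up: n₁ = 49, giving n₂ = 2 × 49 = 98.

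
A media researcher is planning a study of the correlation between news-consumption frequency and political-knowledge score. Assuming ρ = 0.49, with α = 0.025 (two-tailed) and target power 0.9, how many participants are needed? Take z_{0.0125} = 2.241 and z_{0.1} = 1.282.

n = 47

Fisher's z: C = ½·ln((1+r)/(1−r)) = ½·ln(2.9216) = 0.5361.
n = ((z_{α/2} + z_β)/C)² + 3.
(2.241 + 1.282) / 0.5361 = 3.523 / 0.5361 = 6.572.
n = 6.572² + 3 = 43.19 + 3 = 46.2.
Round up.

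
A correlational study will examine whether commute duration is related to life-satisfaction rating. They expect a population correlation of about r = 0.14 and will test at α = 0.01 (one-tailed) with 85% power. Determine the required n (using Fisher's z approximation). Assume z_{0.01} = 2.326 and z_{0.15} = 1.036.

n = 573

Fisher's z: C = ½·ln((1+r)/(1−r)) = ½·ln(1.3256) = 0.1409.
n = ((z_{α} + z_β)/C)² + 3.
(2.326 + 1.036) / 0.1409 = 3.362 / 0.1409 = 23.861.
n = 23.861² + 3 = 569.34 + 3 = 572.3.
Round up.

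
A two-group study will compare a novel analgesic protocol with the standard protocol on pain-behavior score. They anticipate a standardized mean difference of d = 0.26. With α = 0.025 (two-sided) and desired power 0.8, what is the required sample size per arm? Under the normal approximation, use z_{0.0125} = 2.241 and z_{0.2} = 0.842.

n = 282 per group

For two independent groups with equal n: n = 2·((z_{α/2} + z_β) / d)².
z_{α/2} + z_β = 2.241 + 0.842 = 3.083.
n = 2 × (3.083 / 0.26)² = 2 × 11.858² = 2 × 140.60 = 281.2.
Round up to the next whole participant.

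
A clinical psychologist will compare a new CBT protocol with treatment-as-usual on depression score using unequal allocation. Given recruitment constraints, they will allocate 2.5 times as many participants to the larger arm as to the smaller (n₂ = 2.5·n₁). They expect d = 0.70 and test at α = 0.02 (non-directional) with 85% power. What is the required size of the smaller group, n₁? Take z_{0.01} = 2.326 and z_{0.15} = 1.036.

n₁ = 33

With allocation ratio k = n₂/n₁ = 2.5, Var(x̄₁−x̄₂) = σ²(1/n₁ + 1/(k·n₁)) = σ²·(k+1)/(k·n₁).
So n₁ = (1 + 1/k)·((z_{α/2} + z_β)/d)² = 1.400 × (3.362/0.70)².
n₁ = 1.400 × 23.07 = 32.3.
Round up: n₁ = 33, giving n₂ = ⌈2.5 × 33⌉ = ⌈82.5⌉ = 83.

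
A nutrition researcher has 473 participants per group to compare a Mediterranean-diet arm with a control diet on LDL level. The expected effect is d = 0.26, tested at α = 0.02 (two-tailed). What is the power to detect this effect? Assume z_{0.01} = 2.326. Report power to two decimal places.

For two equal groups, power = Φ(d·√(n/2) − z_{α/2}).
d·√(n/2) = 0.26 × √(473/2) = 0.26 × 15.379 = 3.998.
z_β = 3.998 − 2.326 = 1.672.
Power = Φ(1.672) = 0.953.

power ≈ 0.95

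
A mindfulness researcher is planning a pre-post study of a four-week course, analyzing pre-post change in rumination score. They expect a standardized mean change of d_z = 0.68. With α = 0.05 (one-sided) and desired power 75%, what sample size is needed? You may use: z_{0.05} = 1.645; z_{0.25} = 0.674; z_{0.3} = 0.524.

n = 12 pairs

For a paired (one-sample on differences) test: n = ((z_{α} + z_β) / d)².
z_{α} + z_β = 1.645 + 0.674 = 2.319.
n = (2.319 / 0.68)² = 3.410² = 11.63.
Round up.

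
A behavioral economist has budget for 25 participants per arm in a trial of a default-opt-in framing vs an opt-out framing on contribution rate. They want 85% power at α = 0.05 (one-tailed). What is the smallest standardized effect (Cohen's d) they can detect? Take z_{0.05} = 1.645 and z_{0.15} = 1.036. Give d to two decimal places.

d_min ≈ 0.76

For two independent groups of n = 25 each: d_min = (z_{α} + z_β)·√(2/n).
z-sum = 1.645 + 1.036 = 2.681.
d_min = 2.681 × √(2/25) = 2.681 × 0.2828 = 0.758.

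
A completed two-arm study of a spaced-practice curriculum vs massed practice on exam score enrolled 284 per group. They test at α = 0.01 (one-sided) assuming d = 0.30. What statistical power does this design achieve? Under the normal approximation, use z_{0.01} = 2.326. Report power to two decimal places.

power ≈ 0.89

For two equal groups, power = Φ(d·√(n/2) − z_{α}).
d·√(n/2) = 0.30 × √(284/2) = 0.30 × 11.916 = 3.575.
z_β = 3.575 − 2.326 = 1.249.
Power = Φ(1.249) = 0.894.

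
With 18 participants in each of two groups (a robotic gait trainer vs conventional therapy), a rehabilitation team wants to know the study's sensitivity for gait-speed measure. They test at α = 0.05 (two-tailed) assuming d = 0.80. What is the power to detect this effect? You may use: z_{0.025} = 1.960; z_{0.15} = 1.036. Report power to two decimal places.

For two equal groups, power = Φ(d·√(n/2) − z_{α/2}).
d·√(n/2) = 0.80 × √(18/2) = 0.80 × 3.000 = 2.400.
z_β = 2.400 − 1.960 = 0.440.
Power = Φ(0.440) = 0.670.

power ≈ 0.67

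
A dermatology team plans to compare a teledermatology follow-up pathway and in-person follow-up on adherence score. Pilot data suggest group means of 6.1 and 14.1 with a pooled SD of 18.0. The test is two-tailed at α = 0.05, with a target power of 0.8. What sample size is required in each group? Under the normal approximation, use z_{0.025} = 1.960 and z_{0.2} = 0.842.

Cohen's d = |M₁ − M₂| / SD_pooled = |6.1 − 14.1| / 18.0 = 8.0 / 18.0 = 0.444.
For two independent groups with equal n: n = 2·((z_{α/2} + z_β) / d)².
z_{α/2} + z_β = 1.960 + 0.842 = 2.802.
n = 2 × (2.802 / 0.444)² = 2 × 6.311² = 2 × 39.83 = 79.7.
Round up to the next whole participant.

n = 80 per group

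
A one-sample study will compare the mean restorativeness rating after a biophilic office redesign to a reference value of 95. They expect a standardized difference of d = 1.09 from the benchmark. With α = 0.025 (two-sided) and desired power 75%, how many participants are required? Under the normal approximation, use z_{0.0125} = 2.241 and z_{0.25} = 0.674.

n = 8

For a one-sample test: n = ((z_{α/2} + z_β) / d)².
z_{α/2} + z_β = 2.241 + 0.674 = 2.915.
n = (2.915 / 1.09)² = 2.674² = 7.15.
Round up.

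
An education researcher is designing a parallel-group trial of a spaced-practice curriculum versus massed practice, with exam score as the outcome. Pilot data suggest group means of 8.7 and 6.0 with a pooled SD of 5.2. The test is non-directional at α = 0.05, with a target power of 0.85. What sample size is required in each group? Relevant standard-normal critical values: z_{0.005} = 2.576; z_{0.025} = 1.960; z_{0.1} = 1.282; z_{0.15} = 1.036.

n = 67 per group

Cohen's d = |M₁ − M₂| / SD_pooled = |8.7 − 6.0| / 5.2 = 2.7 / 5.2 = 0.519.
For two independent groups with equal n: n = 2·((z_{α/2} + z_β) / d)².
z_{α/2} + z_β = 1.960 + 1.036 = 2.996.
n = 2 × (2.996 / 0.519)² = 2 × 5.773² = 2 × 33.32 = 66.6.
Round up to the next whole participant.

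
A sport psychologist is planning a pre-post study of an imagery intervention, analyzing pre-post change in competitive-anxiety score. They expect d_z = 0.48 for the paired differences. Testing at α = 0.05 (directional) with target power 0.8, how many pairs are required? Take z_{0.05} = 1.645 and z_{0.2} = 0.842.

For a paired (one-sample on differences) test: n = ((z_{α} + z_β) / d)².
z_{α} + z_β = 1.645 + 0.842 = 2.487.
n = (2.487 / 0.48)² = 5.181² = 26.85.
Round up.

n = 27 pairs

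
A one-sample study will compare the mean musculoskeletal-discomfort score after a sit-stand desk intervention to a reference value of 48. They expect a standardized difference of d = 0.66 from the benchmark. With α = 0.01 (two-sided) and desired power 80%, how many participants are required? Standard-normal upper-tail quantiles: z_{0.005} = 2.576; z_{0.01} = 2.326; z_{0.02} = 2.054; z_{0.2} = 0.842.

For a one-sample test: n = ((z_{α/2} + z_β) / d)².
z_{α/2} + z_β = 2.576 + 0.842 = 3.418.
n = (3.418 / 0.66)² = 5.179² = 26.82.
Round up.

n = 27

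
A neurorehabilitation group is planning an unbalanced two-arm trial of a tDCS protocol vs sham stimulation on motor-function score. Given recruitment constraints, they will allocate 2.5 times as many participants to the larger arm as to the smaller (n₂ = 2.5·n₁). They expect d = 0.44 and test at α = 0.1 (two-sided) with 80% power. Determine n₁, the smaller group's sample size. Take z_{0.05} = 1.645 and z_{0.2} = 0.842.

With allocation ratio k = n₂/n₁ = 2.5, Var(x̄₁−x̄₂) = σ²(1/n₁ + 1/(k·n₁)) = σ²·(k+1)/(k·n₁).
So n₁ = (1 + 1/k)·((z_{α/2} + z_β)/d)² = 1.400 × (2.487/0.44)².
n₁ = 1.400 × 31.95 = 44.7.
Round up: n₁ = 45, giving n₂ = ⌈2.5 × 45⌉ = ⌈112.5⌉ = 113.

n₁ = 45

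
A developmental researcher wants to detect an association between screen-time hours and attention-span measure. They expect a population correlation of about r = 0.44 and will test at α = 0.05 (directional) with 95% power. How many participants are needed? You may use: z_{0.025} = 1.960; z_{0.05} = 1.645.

Fisher's z: C = ½·ln((1+r)/(1−r)) = ½·ln(2.5714) = 0.4722.
n = ((z_{α} + z_β)/C)² + 3.
(1.645 + 1.645) / 0.4722 = 3.290 / 0.4722 = 6.967.
n = 6.967² + 3 = 48.54 + 3 = 51.5.
Round up.

n = 52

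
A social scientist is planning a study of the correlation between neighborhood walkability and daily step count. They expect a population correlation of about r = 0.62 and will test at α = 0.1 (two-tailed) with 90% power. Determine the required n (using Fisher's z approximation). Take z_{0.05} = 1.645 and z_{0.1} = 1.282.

n = 20

Fisher's z: C = ½·ln((1+r)/(1−r)) = ½·ln(4.2632) = 0.7250.
n = ((z_{α/2} + z_β)/C)² + 3.
(1.645 + 1.282) / 0.7250 = 2.927 / 0.7250 = 4.037.
n = 4.037² + 3 = 16.30 + 3 = 19.3.
Round up.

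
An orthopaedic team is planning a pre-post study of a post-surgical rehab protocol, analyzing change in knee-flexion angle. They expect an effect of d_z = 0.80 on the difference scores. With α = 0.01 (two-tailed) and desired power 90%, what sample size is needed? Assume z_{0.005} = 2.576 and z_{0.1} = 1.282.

For a paired (one-sample on differences) test: n = ((z_{α/2} + z_β) / d)².
z_{α/2} + z_β = 2.576 + 1.282 = 3.858.
n = (3.858 / 0.80)² = 4.822² = 23.26.
Round up.

n = 24 pairs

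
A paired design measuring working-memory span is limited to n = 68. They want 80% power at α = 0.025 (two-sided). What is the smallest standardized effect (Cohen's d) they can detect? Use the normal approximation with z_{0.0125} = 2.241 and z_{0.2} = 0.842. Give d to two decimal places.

For a single sample (or paired design) of n = 68: d_min = (z_{α/2} + z_β)/√n.
z-sum = 2.241 + 0.842 = 3.083.
d_min = 3.083 / √68 = 3.083 / 8.246 = 0.374.

d_min ≈ 0.37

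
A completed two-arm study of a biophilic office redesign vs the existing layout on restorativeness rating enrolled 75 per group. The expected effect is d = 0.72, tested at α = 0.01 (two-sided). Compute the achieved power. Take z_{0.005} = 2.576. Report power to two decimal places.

For two equal groups, power = Φ(d·√(n/2) − z_{α/2}).
d·√(n/2) = 0.72 × √(75/2) = 0.72 × 6.124 = 4.409.
z_β = 4.409 − 2.576 = 1.833.
Power = Φ(1.833) = 0.967.

power ≈ 0.97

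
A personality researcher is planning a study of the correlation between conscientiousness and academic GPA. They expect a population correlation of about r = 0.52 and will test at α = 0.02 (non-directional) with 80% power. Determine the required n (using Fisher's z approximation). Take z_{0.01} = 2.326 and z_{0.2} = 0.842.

n = 34

Fisher's z: C = ½·ln((1+r)/(1−r)) = ½·ln(3.1667) = 0.5763.
n = ((z_{α/2} + z_β)/C)² + 3.
(2.326 + 0.842) / 0.5763 = 3.168 / 0.5763 = 5.497.
n = 5.497² + 3 = 30.22 + 3 = 33.2.
Round up.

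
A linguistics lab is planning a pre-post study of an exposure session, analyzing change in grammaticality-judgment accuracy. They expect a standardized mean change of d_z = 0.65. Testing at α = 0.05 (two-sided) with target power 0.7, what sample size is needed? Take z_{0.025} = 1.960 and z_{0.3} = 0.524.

n = 15 pairs

For a paired (one-sample on differences) test: n = ((z_{α/2} + z_β) / d)².
z_{α/2} + z_β = 1.960 + 0.524 = 2.484.
n = (2.484 / 0.65)² = 3.822² = 14.60.
Round up.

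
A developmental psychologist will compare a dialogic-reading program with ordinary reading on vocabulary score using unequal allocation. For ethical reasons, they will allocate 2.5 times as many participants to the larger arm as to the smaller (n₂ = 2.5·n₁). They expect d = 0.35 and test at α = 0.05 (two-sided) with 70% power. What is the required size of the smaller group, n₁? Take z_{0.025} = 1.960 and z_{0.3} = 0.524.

n₁ = 71

With allocation ratio k = n₂/n₁ = 2.5, Var(x̄₁−x̄₂) = σ²(1/n₁ + 1/(k·n₁)) = σ²·(k+1)/(k·n₁).
So n₁ = (1 + 1/k)·((z_{α/2} + z_β)/d)² = 1.400 × (2.484/0.35)².
n₁ = 1.400 × 50.37 = 70.5.
Round up: n₁ = 71, giving n₂ = ⌈2.5 × 71⌉ = ⌈177.5⌉ = 178.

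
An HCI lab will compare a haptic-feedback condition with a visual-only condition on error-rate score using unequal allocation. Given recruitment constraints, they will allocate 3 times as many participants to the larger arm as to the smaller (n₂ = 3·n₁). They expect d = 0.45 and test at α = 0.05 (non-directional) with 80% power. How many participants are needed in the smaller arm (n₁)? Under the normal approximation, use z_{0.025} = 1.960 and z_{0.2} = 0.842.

With allocation ratio k = n₂/n₁ = 3, Var(x̄₁−x̄₂) = σ²(1/n₁ + 1/(k·n₁)) = σ²·(k+1)/(k·n₁).
So n₁ = (1 + 1/k)·((z_{α/2} + z_β)/d)² = 1.333 × (2.802/0.45)².
n₁ = 1.333 × 38.77 = 51.7.
Round up: n₁ = 52, giving n₂ = 3 × 52 = 156.

n₁ = 52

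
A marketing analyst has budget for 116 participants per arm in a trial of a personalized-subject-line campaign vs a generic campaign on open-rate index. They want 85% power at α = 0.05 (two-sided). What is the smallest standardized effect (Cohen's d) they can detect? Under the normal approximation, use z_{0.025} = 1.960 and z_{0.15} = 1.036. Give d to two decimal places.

For two independent groups of n = 116 each: d_min = (z_{α/2} + z_β)·√(2/n).
z-sum = 1.960 + 1.036 = 2.996.
d_min = 2.996 × √(2/116) = 2.996 × 0.1313 = 0.393.

d_min ≈ 0.39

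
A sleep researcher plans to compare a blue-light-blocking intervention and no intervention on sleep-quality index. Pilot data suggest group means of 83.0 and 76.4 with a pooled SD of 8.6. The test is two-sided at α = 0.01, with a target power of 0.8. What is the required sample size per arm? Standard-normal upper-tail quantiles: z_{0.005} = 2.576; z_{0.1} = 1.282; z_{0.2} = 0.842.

n = 40 per group

Cohen's d = |M₁ − M₂| / SD_pooled = |83.0 − 76.4| / 8.6 = 6.6 / 8.6 = 0.767.
For two independent groups with equal n: n = 2·((z_{α/2} + z_β) / d)².
z_{α/2} + z_β = 2.576 + 0.842 = 3.418.
n = 2 × (3.418 / 0.767)² = 2 × 4.456² = 2 × 19.86 = 39.7.
Round up to the next whole participant.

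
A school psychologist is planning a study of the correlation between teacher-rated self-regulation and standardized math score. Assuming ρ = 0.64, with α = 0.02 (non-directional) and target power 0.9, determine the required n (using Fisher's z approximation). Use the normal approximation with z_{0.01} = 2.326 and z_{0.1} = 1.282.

Fisher's z: C = ½·ln((1+r)/(1−r)) = ½·ln(4.5556) = 0.7582.
n = ((z_{α/2} + z_β)/C)² + 3.
(2.326 + 1.282) / 0.7582 = 3.608 / 0.7582 = 4.759.
n = 4.759² + 3 = 22.64 + 3 = 25.6.
Round up.

n = 26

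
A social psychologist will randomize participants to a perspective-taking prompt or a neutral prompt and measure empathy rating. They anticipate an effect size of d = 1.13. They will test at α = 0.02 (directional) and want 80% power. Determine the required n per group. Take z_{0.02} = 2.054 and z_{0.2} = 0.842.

n = 14 per group

For two independent groups with equal n: n = 2·((z_{α} + z_β) / d)².
z_{α} + z_β = 2.054 + 0.842 = 2.896.
n = 2 × (2.896 / 1.13)² = 2 × 2.563² = 2 × 6.57 = 13.1.
Round up to the next whole participant.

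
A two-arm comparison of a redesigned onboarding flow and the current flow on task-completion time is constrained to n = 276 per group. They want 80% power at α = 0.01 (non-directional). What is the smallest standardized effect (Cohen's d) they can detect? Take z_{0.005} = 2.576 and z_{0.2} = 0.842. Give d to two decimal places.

d_min ≈ 0.29

For two independent groups of n = 276 each: d_min = (z_{α/2} + z_β)·√(2/n).
z-sum = 2.576 + 0.842 = 3.418.
d_min = 3.418 × √(2/276) = 3.418 × 0.0851 = 0.291.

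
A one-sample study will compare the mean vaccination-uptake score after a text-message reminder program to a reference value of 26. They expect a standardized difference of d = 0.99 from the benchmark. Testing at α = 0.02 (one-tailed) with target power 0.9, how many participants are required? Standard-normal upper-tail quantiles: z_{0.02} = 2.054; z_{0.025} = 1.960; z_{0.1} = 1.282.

n = 12

For a one-sample test: n = ((z_{α} + z_β) / d)².
z_{α} + z_β = 2.054 + 1.282 = 3.336.
n = (3.336 / 0.99)² = 3.370² = 11.35.
Round up.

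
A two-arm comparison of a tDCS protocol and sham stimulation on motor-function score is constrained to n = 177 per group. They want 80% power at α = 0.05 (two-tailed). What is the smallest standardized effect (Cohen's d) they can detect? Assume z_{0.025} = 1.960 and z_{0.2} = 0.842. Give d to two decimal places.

d_min ≈ 0.30

For two independent groups of n = 177 each: d_min = (z_{α/2} + z_β)·√(2/n).
z-sum = 1.960 + 0.842 = 2.802.
d_min = 2.802 × √(2/177) = 2.802 × 0.1063 = 0.298.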